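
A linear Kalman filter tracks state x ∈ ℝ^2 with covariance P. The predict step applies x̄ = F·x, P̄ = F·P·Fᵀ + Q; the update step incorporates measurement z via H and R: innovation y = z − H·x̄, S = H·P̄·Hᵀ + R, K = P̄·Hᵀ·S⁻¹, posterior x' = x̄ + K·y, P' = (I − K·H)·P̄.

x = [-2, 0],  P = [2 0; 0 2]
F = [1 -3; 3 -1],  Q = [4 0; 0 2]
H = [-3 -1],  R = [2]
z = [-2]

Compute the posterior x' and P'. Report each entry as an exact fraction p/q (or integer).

x' = [23/13, -265/78]
P' = [18/13 -47/13; -47/13 875/78]

x̄ = F·x = [-2, -6]
P̄ = F·P·Fᵀ + Q = [24 12; 12 22]
y = z − H·x̄ = [-14]
S = H·P̄·Hᵀ + R = [312]
K = P̄·Hᵀ·S⁻¹ = [-7/26; -29/156]
x' = x̄ + K·y = [23/13, -265/78]
P' = (I − K·H)·P̄ = [18/13 -47/13; -47/13 875/78]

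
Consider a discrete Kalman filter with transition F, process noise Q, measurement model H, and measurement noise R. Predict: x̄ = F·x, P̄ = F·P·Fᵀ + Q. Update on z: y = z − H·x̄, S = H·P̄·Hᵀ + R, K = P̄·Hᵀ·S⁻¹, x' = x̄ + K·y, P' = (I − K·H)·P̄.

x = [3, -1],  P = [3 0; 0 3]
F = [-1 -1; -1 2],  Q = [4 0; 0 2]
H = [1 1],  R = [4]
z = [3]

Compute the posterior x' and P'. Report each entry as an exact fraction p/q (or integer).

x' = [4/5, 3/5]
P' = [201/25 -173/25; -173/25 229/25]

x̄ = F·x = [-2, -5]
P̄ = F·P·Fᵀ + Q = [10 -3; -3 17]
y = z − H·x̄ = [10]
S = H·P̄·Hᵀ + R = [25]
K = P̄·Hᵀ·S⁻¹ = [7/25; 14/25]
x' = x̄ + K·y = [4/5, 3/5]
P' = (I − K·H)·P̄ = [201/25 -173/25; -173/25 229/25]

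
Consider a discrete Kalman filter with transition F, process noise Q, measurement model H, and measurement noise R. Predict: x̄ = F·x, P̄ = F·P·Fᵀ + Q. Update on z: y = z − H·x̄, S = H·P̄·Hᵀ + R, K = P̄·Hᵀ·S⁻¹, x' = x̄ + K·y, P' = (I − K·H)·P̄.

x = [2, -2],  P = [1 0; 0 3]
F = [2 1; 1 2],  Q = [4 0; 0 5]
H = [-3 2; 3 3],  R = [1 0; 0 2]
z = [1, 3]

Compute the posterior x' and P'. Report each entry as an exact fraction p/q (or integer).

x̄ = F·x = [2, -2]
P̄ = F·P·Fᵀ + Q = [11 8; 8 18]
y = z − H·x̄ = [11, 3]
S = H·P̄·Hᵀ + R = [76 -15; -15 407]
K = P̄·Hᵀ·S⁻¹ = [-6064/30707 4077/30707; 6054/30707 6108/30707]
x' = x̄ + K·y = [6941/30707, 23504/30707]
P' = (I − K·H)·P̄ = [2300/30707 418/30707; 418/30707 3654/30707]

x' = [6941/30707, 23504/30707]
P' = [2300/30707 418/30707; 418/30707 3654/30707]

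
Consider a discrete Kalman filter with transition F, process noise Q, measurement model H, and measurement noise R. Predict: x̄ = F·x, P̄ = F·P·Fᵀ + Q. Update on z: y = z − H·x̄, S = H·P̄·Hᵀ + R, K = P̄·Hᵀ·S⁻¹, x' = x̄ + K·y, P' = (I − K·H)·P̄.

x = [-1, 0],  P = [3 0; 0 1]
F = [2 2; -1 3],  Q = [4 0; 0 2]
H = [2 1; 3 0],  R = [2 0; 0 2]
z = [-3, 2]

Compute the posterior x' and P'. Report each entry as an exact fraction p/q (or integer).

x' = [1/2, -27/8]
P' = [5/24 -35/96; -35/96 917/384]

x̄ = F·x = [-2, 1]
P̄ = F·P·Fᵀ + Q = [20 0; 0 14]
y = z − H·x̄ = [0, 8]
S = H·P̄·Hᵀ + R = [96 120; 120 182]
K = P̄·Hᵀ·S⁻¹ = [5/192 5/16; 637/768 -35/64]
x' = x̄ + K·y = [1/2, -27/8]
P' = (I − K·H)·P̄ = [5/24 -35/96; -35/96 917/384]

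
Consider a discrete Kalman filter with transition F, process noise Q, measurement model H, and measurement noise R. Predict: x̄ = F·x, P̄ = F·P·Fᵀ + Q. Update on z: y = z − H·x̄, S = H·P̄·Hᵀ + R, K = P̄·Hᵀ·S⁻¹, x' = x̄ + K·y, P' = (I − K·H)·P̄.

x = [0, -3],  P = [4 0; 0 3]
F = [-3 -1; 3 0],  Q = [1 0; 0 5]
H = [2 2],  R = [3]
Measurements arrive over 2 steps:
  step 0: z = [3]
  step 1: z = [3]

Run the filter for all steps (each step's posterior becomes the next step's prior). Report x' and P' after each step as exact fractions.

step 0: x̄ = F·x = [3, 0]
step 0: P̄ = F·P·Fᵀ + Q = [40 -36; -36 41]
step 0: y = z − H·x̄ = [-3]
step 0: S = H·P̄·Hᵀ + R = [39]
step 0: K = P̄·Hᵀ·S⁻¹ = [8/39; 10/39]
step 0: x' = x̄ + K·y = [31/13, -10/13]
step 0: P' = (I − K·H)·P̄ = [1496/39 -1484/39; -1484/39 1499/39]
step 1: x̄ = F·x = [-83/13, 93/13]
step 1: P̄ = F·P·Fᵀ + Q = [6098/39 -3004/13; -3004/13 4553/13]
step 1: y = z − H·x̄ = [19/13]
step 1: S = H·P̄·Hᵀ + R = [7049/39]
step 1: K = P̄·Hᵀ·S⁻¹ = [-5828/7049; 9294/7049]
step 1: x' = x̄ + K·y = [-2817/371, 3369/371]
step 1: P' = (I − K·H)·P̄ = [231262/7049 -240004/7049; -240004/7049 253945/7049]

step 0: x' = [31/13, -10/13], P' = [1496/39 -1484/39; -1484/39 1499/39]
step 1: x' = [-2817/371, 3369/371], P' = [231262/7049 -240004/7049; -240004/7049 253945/7049]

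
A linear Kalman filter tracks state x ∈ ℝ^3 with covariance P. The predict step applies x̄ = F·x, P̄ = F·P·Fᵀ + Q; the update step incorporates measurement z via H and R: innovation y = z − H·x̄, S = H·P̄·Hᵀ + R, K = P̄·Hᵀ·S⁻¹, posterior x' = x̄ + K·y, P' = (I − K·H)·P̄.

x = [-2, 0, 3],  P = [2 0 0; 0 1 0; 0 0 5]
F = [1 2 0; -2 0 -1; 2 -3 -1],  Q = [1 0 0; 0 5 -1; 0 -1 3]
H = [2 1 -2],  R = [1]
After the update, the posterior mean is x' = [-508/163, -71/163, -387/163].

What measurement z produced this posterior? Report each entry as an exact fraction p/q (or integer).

z = [-2]

x̄ = F·x = [-2, 1, -7]
P̄ = F·P·Fᵀ + Q = [7 -4 -2; -4 18 -4; -2 -4 25]
S = H·P̄·Hᵀ + R = [163]
K = P̄·Hᵀ·S⁻¹ = [14/163; 18/163; -58/163]
x' − x̄ = [-182/163, -234/163, 754/163] = K·y
y = (KᵀK)⁻¹·Kᵀ·(x' − x̄) = [-13]
z = y + H·x̄ = [-13] + [11] = [-2]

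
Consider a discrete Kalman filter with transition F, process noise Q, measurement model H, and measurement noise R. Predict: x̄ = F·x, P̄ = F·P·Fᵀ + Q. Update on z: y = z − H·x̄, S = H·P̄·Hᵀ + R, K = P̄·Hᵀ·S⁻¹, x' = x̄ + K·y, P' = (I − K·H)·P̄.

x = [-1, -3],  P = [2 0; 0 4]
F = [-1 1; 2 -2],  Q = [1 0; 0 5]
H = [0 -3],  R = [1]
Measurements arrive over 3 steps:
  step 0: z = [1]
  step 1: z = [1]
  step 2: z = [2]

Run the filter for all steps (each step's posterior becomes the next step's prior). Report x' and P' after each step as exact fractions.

step 0: x̄ = F·x = [-2, 4]
step 0: P̄ = F·P·Fᵀ + Q = [7 -12; -12 29]
step 0: y = z − H·x̄ = [13]
step 0: S = H·P̄·Hᵀ + R = [262]
step 0: K = P̄·Hᵀ·S⁻¹ = [18/131; -87/262]
step 0: x' = x̄ + K·y = [-28/131, -83/262]
step 0: P' = (I − K·H)·P̄ = [269/131 -6/131; -6/131 29/262]
step 1: x̄ = F·x = [-27/262, 27/131]
step 1: P̄ = F·P·Fᵀ + Q = [853/262 -591/131; -591/131 1837/131]
step 1: y = z − H·x̄ = [212/131]
step 1: S = H·P̄·Hᵀ + R = [16664/131]
step 1: K = P̄·Hᵀ·S⁻¹ = [1773/16664; -5511/16664]
step 1: x' = x̄ + K·y = [144/2083, -1371/4166]
step 1: P' = (I − K·H)·P̄ = [30257/16664 -591/16664; -591/16664 1837/16664]
step 2: x̄ = F·x = [-1659/4166, 1659/2083]
step 2: P̄ = F·P·Fᵀ + Q = [12485/4166 -8319/2083; -8319/2083 27053/2083]
step 2: y = z − H·x̄ = [9143/2083]
step 2: S = H·P̄·Hᵀ + R = [245560/2083]
step 2: K = P̄·Hᵀ·S⁻¹ = [24957/245560; -81159/245560]
step 2: x' = x̄ + K·y = [11757/245560, -160659/245560]
step 2: P' = (I − K·H)·P̄ = [436897/245560 -8319/245560; -8319/245560 27053/245560]

step 0: x' = [-28/131, -83/262], P' = [269/131 -6/131; -6/131 29/262]
step 1: x' = [144/2083, -1371/4166], P' = [30257/16664 -591/16664; -591/16664 1837/16664]
step 2: x' = [11757/245560, -160659/245560], P' = [436897/245560 -8319/245560; -8319/245560 27053/245560]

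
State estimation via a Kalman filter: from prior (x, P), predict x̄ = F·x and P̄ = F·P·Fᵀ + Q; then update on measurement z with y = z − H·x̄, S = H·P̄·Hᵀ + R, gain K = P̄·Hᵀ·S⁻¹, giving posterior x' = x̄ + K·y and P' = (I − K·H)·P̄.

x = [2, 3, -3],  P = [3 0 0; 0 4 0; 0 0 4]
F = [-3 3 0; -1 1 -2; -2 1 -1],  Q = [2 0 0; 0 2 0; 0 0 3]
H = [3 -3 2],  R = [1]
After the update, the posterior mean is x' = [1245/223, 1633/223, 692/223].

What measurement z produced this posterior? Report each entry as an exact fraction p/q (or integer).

z = [1]

x̄ = F·x = [3, 7, 2]
P̄ = F·P·Fᵀ + Q = [65 21 30; 21 25 18; 30 18 23]
S = H·P̄·Hᵀ + R = [669]
K = P̄·Hᵀ·S⁻¹ = [64/223; 8/223; 82/669]
x' − x̄ = [576/223, 72/223, 246/223] = K·y
y = (KᵀK)⁻¹·Kᵀ·(x' − x̄) = [9]
z = y + H·x̄ = [9] + [-8] = [1]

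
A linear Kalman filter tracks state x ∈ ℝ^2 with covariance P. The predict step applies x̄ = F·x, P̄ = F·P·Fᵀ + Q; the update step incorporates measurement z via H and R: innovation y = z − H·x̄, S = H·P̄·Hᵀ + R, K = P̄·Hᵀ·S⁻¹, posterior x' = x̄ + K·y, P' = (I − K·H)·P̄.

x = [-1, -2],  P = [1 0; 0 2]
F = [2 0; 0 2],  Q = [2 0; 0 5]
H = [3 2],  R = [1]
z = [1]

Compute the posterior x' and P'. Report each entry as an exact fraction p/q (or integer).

x' = [56/107, -38/107]
P' = [318/107 -468/107; -468/107 715/107]

x̄ = F·x = [-2, -4]
P̄ = F·P·Fᵀ + Q = [6 0; 0 13]
y = z − H·x̄ = [15]
S = H·P̄·Hᵀ + R = [107]
K = P̄·Hᵀ·S⁻¹ = [18/107; 26/107]
x' = x̄ + K·y = [56/107, -38/107]
P' = (I − K·H)·P̄ = [318/107 -468/107; -468/107 715/107]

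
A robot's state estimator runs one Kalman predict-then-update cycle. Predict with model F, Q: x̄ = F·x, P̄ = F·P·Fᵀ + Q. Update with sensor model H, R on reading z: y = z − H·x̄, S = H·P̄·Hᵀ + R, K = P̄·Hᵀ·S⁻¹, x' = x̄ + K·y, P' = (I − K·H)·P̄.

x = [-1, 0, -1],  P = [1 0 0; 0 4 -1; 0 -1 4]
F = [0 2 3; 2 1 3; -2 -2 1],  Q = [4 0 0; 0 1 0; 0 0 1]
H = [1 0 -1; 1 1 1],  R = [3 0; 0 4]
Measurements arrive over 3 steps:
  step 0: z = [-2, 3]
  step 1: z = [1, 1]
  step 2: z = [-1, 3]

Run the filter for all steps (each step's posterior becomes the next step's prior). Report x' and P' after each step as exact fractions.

step 0: x' = [11765/12871, -13165/12871, 37333/12871], P' = [25392/12871 -19481/12871 10185/12871; -19481/12871 64553/12871 -26456/12871; 10185/12871 -26456/12871 31827/12871]
step 1: x' = [44686506/76170929, 122095791/76170929, -39138428/76170929], P' = [197554833/76170929 -214226761/76170929 99717288/76170929; -214226761/76170929 577320141/76170929 -235251052/76170929; 99717288/76170929 -235251052/76170929 217950912/76170929]
step 2: x' = [-287731864128/582566859547, 1843883963455/582566859547, 104522230270/582566859547], P' = [1635334078888/582566859547 -1866421154006/582566859547 836283573550/582566859547; -1866421154006/582566859547 4829936551014/582566859547 -1931484694280/582566859547; 836283573550/582566859547 -1931484694280/582566859547 1706407662334/582566859547]

step 0: x̄ = F·x = [-3, -5, 1]
step 0: P̄ = F·P·Fᵀ + Q = [44 35 0; 35 39 5; 0 5 29]
step 0: y = z − H·x̄ = [2, 10]
step 0: S = H·P̄·Hᵀ + R = [76 45; 45 196]
step 0: K = P̄·Hᵀ·S⁻¹ = [5069/12871 4024/12871; 2325/12871 4654/12871; -7214/12871 3889/12871]
step 0: x' = x̄ + K·y = [11765/12871, -13165/12871, 37333/12871]
step 0: P' = (I − K·H)·P̄ = [25392/12871 -19481/12871 10185/12871; -19481/12871 64553/12871 -26456/12871; 10185/12871 -26456/12871 31827/12871]
step 1: x̄ = F·x = [85669/12871, 122364/12871, 40133/12871]
step 1: P̄ = F·P·Fᵀ + Q = [278667/12871 160631/12871 -40093/12871; 160631/12871 350995/12871 73233/12871; -40093/12871 73233/12871 313714/12871]
step 1: y = z − H·x̄ = [-32665/12871, -235295/12871]
step 1: S = H·P̄·Hᵀ + R = [711180/12871 52351/12871; 52351/12871 1382402/12871]
step 1: K = P̄·Hᵀ·S⁻¹ = [32612515/76170929 20761340/76170929; 7008097/76170929 31960582/76170929; -39411208/76170929 20604287/76170929]
step 1: x' = x̄ + K·y = [44686506/76170929, 122095791/76170929, -39138428/76170929]
step 1: P' = (I − K·H)·P̄ = [197554833/76170929 -214226761/76170929 99717288/76170929; -214226761/76170929 577320141/76170929 -235251052/76170929; 99717288/76170929 -235251052/76170929 217950912/76170929]
step 2: x̄ = F·x = [126776298/76170929, 94053519/76170929, -372703022/76170929]
step 2: P̄ = F·P·Fᵀ + Q = [1752509864/76170929 740335706/76170929 -455820304/76170929; 740335706/76170929 2333462710/76170929 771739796/76170929; -455820304/76170929 771739796/76170929 2221942705/76170929]
step 2: y = z − H·x̄ = [-575650249/76170929, 380385992/76170929]
step 2: S = H·P̄·Hᵀ + R = [5114605964/76170929 -500836931/76170929; -500836931/76170929 8725109391/76170929]
step 2: K = P̄·Hᵀ·S⁻¹ = [266350168446/582566859547 151299124608/582566859547; 21687846758/582566859547 258007675682/582566859547; -290041362928/582566859547 152801635401/582566859547]
step 2: x' = x̄ + K·y = [-287731864128/582566859547, 1843883963455/582566859547, 104522230270/582566859547]
step 2: P' = (I − K·H)·P̄ = [1635334078888/582566859547 -1866421154006/582566859547 836283573550/582566859547; -1866421154006/582566859547 4829936551014/582566859547 -1931484694280/582566859547; 836283573550/582566859547 -1931484694280/582566859547 1706407662334/582566859547]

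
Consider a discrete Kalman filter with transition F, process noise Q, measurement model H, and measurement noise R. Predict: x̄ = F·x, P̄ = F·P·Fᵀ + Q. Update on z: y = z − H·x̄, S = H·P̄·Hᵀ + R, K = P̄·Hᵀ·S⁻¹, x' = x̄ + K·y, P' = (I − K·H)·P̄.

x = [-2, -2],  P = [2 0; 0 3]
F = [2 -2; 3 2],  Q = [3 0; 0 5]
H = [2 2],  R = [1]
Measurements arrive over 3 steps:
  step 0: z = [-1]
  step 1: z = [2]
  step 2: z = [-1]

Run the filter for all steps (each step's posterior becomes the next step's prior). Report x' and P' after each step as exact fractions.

step 0: x̄ = F·x = [0, -10]
step 0: P̄ = F·P·Fᵀ + Q = [23 0; 0 35]
step 0: y = z − H·x̄ = [19]
step 0: S = H·P̄·Hᵀ + R = [233]
step 0: K = P̄·Hᵀ·S⁻¹ = [46/233; 70/233]
step 0: x' = x̄ + K·y = [874/233, -1000/233]
step 0: P' = (I − K·H)·P̄ = [3243/233 -3220/233; -3220/233 3255/233]
step 1: x̄ = F·x = [3748/233, 622/233]
step 1: P̄ = F·P·Fᵀ + Q = [52451/233 12878/233; 12878/233 4732/233]
step 1: y = z − H·x̄ = [-8274/233]
step 1: S = H·P̄·Hᵀ + R = [331989/233]
step 1: K = P̄·Hᵀ·S⁻¹ = [130658/331989; 11740/110663]
step 1: x' = x̄ + K·y = [33360/15809, -17354/15809]
step 1: P' = (I − K·H)·P̄ = [1466275/331989 -466982/110663; -466982/110663 472852/110663]
step 2: x̄ = F·x = [101428/15809, 65372/15809]
step 2: P̄ = F·P·Fᵀ + Q = [3391837/47427 282158/15809; 282158/15809 1239764/110663]
step 2: y = z − H·x̄ = [-349409/15809]
step 2: S = H·P̄·Hᵀ + R = [157583137/331989]
step 2: K = P̄·Hᵀ·S⁻¹ = [59336354/157583137; 19289220/157583137]
step 2: x' = x̄ + K·y = [-300418350/157583137, 225295576/157583137]
step 2: P' = (I − K·H)·P̄ = [664694603/157583137 -635026426/157583137; -635026426/157583137 644671036/157583137]

step 0: x' = [874/233, -1000/233], P' = [3243/233 -3220/233; -3220/233 3255/233]
step 1: x' = [33360/15809, -17354/15809], P' = [1466275/331989 -466982/110663; -466982/110663 472852/110663]
step 2: x' = [-300418350/157583137, 225295576/157583137], P' = [664694603/157583137 -635026426/157583137; -635026426/157583137 644671036/157583137]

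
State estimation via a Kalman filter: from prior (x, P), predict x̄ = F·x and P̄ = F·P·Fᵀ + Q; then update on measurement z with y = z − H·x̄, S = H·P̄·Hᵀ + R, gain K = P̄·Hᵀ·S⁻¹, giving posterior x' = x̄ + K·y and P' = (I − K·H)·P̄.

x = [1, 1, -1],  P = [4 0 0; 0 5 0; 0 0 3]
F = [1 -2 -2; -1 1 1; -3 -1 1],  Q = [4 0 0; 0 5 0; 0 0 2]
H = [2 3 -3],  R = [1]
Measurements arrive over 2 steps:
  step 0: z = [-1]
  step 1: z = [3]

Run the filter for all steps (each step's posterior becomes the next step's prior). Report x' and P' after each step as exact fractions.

step 0: x' = [-64/101, -119/404, -40/101], P' = [3556/101 -1811/101 556/101; -1811/101 6507/404 421/101; 556/101 421/101 802/101]
step 1: x' = [434594/154731, -234644/154731, -198815/309462], P' = [13676764/154731 -6987637/154731 2115178/154731; -6987637/154731 4987267/154731 678967/309462; 2115178/154731 678967/309462 1767406/154731]

step 0: x̄ = F·x = [1, -1, -5]
step 0: P̄ = F·P·Fᵀ + Q = [40 -20 -8; -20 17 10; -8 10 46]
step 0: y = z − H·x̄ = [-15]
step 0: S = H·P̄·Hᵀ + R = [404]
step 0: K = P̄·Hᵀ·S⁻¹ = [11/101; -19/404; -31/101]
step 0: x' = x̄ + K·y = [-64/101, -119/404, -40/101]
step 0: P' = (I − K·H)·P̄ = [3556/101 -1811/101 556/101; -1811/101 6507/404 421/101; 556/101 421/101 802/101]
step 1: x̄ = F·x = [151/202, -23/404, 727/404]
step 1: P̄ = F·P·Fᵀ + Q = [22063/101 -27725/202 -28363/202; -27725/202 39367/404 44965/404; -28363/202 44965/404 78363/404]
step 1: y = z − H·x̄ = [1429/202]
step 1: S = H·P̄·Hᵀ + R = [154731/101]
step 1: K = P̄·Hᵀ·S⁻¹ = [45083/154731; -63847/309462; -106823/309462]
step 1: x' = x̄ + K·y = [434594/154731, -234644/154731, -198815/309462]
step 1: P' = (I − K·H)·P̄ = [13676764/154731 -6987637/154731 2115178/154731; -6987637/154731 4987267/154731 678967/309462; 2115178/154731 678967/309462 1767406/154731]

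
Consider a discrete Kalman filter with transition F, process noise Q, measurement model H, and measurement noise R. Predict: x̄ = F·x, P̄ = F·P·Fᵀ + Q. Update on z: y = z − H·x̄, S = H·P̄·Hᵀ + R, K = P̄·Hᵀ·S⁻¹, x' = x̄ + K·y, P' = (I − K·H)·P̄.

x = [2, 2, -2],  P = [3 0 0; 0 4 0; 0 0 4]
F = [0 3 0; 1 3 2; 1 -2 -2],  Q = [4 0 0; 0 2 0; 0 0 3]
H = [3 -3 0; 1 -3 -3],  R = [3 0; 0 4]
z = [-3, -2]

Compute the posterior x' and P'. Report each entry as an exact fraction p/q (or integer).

x̄ = F·x = [6, 4, 2]
P̄ = F·P·Fᵀ + Q = [40 36 -24; 36 57 -37; -24 -37 38]
y = z − H·x̄ = [-9, 10]
S = H·P̄·Hᵀ + R = [228 84; 84 161]
K = P̄·Hᵀ·S⁻¹ = [19/353 -8/2471; -387/1412 -15/2471; 407/1412 -786/2471]
x' = x̄ + K·y = [13549/2471, 63317/9884, -37313/9884]
P' = (I − K·H)·P̄ = [97276/2471 97143/2471 -64707/2471; 97143/2471 391281/9884 -261677/9884; -64707/2471 -261677/9884 179593/9884]

x' = [13549/2471, 63317/9884, -37313/9884]
P' = [97276/2471 97143/2471 -64707/2471; 97143/2471 391281/9884 -261677/9884; -64707/2471 -261677/9884 179593/9884]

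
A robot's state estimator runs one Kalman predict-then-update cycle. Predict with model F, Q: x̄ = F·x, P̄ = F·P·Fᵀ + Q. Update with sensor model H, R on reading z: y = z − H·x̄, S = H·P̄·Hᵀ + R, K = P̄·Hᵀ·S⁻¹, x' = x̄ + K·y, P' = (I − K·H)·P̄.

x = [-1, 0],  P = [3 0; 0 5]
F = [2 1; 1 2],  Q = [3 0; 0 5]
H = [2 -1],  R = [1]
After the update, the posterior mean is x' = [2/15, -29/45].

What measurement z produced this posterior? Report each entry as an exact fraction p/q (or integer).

z = [1]

x̄ = F·x = [-2, -1]
P̄ = F·P·Fᵀ + Q = [20 16; 16 28]
S = H·P̄·Hᵀ + R = [45]
K = P̄·Hᵀ·S⁻¹ = [8/15; 4/45]
x' − x̄ = [32/15, 16/45] = K·y
y = (KᵀK)⁻¹·Kᵀ·(x' − x̄) = [4]
z = y + H·x̄ = [4] + [-3] = [1]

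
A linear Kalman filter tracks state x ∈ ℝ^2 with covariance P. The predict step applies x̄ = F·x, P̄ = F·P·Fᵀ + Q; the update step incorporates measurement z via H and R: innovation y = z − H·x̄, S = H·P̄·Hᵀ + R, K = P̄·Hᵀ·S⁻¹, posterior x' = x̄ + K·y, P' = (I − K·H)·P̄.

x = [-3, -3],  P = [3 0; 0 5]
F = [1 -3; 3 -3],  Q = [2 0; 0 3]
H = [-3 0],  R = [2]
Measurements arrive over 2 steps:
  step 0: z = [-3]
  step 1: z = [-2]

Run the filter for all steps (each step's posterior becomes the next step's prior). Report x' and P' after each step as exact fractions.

step 0: x' = [231/226, -1215/226], P' = [25/113 27/113; 27/113 1914/113]
step 1: x' = [107766/156061, 476937/156061], P' = [34630/156061 33954/156061; 33954/156061 942591/156061]

step 0: x̄ = F·x = [6, 0]
step 0: P̄ = F·P·Fᵀ + Q = [50 54; 54 75]
step 0: y = z − H·x̄ = [15]
step 0: S = H·P̄·Hᵀ + R = [452]
step 0: K = P̄·Hᵀ·S⁻¹ = [-75/226; -81/226]
step 0: x' = x̄ + K·y = [231/226, -1215/226]
step 0: P' = (I − K·H)·P̄ = [25/113 27/113; 27/113 1914/113]
step 1: x̄ = F·x = [1938/113, 2169/113]
step 1: P̄ = F·P·Fᵀ + Q = [17315/113 16977/113; 16977/113 17304/113]
step 1: y = z − H·x̄ = [5588/113]
step 1: S = H·P̄·Hᵀ + R = [156061/113]
step 1: K = P̄·Hᵀ·S⁻¹ = [-51945/156061; -50931/156061]
step 1: x' = x̄ + K·y = [107766/156061, 476937/156061]
step 1: P' = (I − K·H)·P̄ = [34630/156061 33954/156061; 33954/156061 942591/156061]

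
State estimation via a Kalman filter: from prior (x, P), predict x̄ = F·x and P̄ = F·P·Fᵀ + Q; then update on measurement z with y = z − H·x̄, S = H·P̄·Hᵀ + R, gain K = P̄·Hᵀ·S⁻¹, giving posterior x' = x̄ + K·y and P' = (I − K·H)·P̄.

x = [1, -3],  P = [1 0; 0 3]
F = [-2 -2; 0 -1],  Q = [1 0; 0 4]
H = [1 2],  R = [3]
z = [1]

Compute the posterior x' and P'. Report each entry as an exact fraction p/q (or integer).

x̄ = F·x = [4, 3]
P̄ = F·P·Fᵀ + Q = [17 6; 6 7]
y = z − H·x̄ = [-9]
S = H·P̄·Hᵀ + R = [72]
K = P̄·Hᵀ·S⁻¹ = [29/72; 5/18]
x' = x̄ + K·y = [3/8, 1/2]
P' = (I − K·H)·P̄ = [383/72 -37/18; -37/18 13/9]

x' = [3/8, 1/2]
P' = [383/72 -37/18; -37/18 13/9]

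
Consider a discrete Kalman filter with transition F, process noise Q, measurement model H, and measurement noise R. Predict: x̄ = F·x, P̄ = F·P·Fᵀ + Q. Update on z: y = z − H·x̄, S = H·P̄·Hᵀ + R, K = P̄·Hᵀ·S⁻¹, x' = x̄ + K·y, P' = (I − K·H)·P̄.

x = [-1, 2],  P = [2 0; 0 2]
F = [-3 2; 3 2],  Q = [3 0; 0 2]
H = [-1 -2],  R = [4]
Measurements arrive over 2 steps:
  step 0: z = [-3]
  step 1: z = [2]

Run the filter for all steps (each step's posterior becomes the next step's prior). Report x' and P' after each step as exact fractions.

step 0: x̄ = F·x = [7, 1]
step 0: P̄ = F·P·Fᵀ + Q = [29 -10; -10 28]
step 0: y = z − H·x̄ = [6]
step 0: S = H·P̄·Hᵀ + R = [105]
step 0: K = P̄·Hᵀ·S⁻¹ = [-3/35; -46/105]
step 0: x' = x̄ + K·y = [227/35, -57/35]
step 0: P' = (I − K·H)·P̄ = [988/35 -488/35; -488/35 824/105]
step 1: x̄ = F·x = [-159/7, 81/5]
step 1: P̄ = F·P·Fᵀ + Q = [9571/21 -668/3; -668/3 1802/15]
step 1: y = z − H·x̄ = [409/35]
step 1: S = H·P̄·Hᵀ + R = [1737/35]
step 1: K = P̄·Hᵀ·S⁻¹ = [-365/1737; -616/1737]
step 1: x' = x̄ + K·y = [-43720/1737, 20941/1737]
step 1: P' = (I − K·H)·P̄ = [787852/1737 -393196/1737; -393196/1737 197830/1737]

step 0: x' = [227/35, -57/35], P' = [988/35 -488/35; -488/35 824/105]
step 1: x' = [-43720/1737, 20941/1737], P' = [787852/1737 -393196/1737; -393196/1737 197830/1737]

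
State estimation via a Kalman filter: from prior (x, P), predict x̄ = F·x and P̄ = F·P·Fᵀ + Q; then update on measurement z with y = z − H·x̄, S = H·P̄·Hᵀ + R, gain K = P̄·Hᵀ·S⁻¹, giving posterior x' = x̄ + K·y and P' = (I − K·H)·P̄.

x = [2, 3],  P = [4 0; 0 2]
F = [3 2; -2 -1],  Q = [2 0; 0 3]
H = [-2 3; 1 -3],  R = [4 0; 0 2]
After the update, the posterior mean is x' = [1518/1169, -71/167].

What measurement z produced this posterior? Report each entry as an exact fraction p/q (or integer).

x̄ = F·x = [12, -7]
P̄ = F·P·Fᵀ + Q = [46 -28; -28 21]
S = H·P̄·Hᵀ + R = [713 -533; -533 405]
K = P̄·Hᵀ·S⁻¹ = [-995/2338 -559/2338; -11/167 -52/167]
x' − x̄ = [-12510/1169, 1098/167] = K·y
y = (KᵀK)⁻¹·Kᵀ·(x' − x̄) = [42, -30]
z = y + H·x̄ = [42, -30] + [-45, 33] = [-3, 3]

z = [-3, 3]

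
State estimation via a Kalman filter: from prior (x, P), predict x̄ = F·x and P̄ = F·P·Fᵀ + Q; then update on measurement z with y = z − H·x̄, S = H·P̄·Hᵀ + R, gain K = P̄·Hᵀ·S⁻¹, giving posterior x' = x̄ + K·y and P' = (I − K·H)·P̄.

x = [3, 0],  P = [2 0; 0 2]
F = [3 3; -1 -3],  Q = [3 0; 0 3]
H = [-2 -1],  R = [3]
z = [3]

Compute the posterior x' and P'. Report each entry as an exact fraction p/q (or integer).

x̄ = F·x = [9, -3]
P̄ = F·P·Fᵀ + Q = [39 -24; -24 23]
y = z − H·x̄ = [18]
S = H·P̄·Hᵀ + R = [86]
K = P̄·Hᵀ·S⁻¹ = [-27/43; 25/86]
x' = x̄ + K·y = [-99/43, 96/43]
P' = (I − K·H)·P̄ = [219/43 -357/43; -357/43 1353/86]

x' = [-99/43, 96/43]
P' = [219/43 -357/43; -357/43 1353/86]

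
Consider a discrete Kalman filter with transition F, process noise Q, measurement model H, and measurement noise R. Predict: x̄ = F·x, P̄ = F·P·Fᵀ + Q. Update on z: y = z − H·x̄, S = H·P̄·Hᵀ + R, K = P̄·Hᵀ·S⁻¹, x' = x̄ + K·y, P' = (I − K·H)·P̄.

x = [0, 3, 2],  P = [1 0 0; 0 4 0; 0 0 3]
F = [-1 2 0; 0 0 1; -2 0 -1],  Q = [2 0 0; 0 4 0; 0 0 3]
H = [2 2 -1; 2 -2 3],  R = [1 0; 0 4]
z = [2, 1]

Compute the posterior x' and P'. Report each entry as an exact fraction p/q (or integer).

x̄ = F·x = [6, 2, -2]
P̄ = F·P·Fᵀ + Q = [19 0 2; 0 7 -3; 2 -3 10]
y = z − H·x̄ = [-16, -1]
S = H·P̄·Hᵀ + R = [119 2; 2 258]
K = P̄·Hᵀ·S⁻¹ = [4600/15349 2582/15349; 2216/15349 -2771/30698; -1588/15349 2392/15349]
x' = x̄ + K·y = [15912/15349, -6745/30698, -7682/15349]
P' = (I − K·H)·P̄ = [12423/15349 -18814/15349 -17382/15349; -18814/15349 75809/30698 35965/15349; -17382/15349 35965/15349 38754/15349]

x' = [15912/15349, -6745/30698, -7682/15349]
P' = [12423/15349 -18814/15349 -17382/15349; -18814/15349 75809/30698 35965/15349; -17382/15349 35965/15349 38754/15349]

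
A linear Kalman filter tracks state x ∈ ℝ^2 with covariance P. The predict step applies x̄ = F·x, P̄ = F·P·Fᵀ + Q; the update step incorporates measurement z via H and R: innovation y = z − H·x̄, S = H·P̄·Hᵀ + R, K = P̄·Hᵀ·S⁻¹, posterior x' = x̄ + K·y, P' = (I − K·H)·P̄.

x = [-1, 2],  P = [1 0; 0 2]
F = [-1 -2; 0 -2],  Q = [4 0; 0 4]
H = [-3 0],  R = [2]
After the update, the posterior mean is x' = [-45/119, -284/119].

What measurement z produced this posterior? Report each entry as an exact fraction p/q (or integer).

z = [1]

x̄ = F·x = [-3, -4]
P̄ = F·P·Fᵀ + Q = [13 8; 8 12]
S = H·P̄·Hᵀ + R = [119]
K = P̄·Hᵀ·S⁻¹ = [-39/119; -24/119]
x' − x̄ = [312/119, 192/119] = K·y
y = (KᵀK)⁻¹·Kᵀ·(x' − x̄) = [-8]
z = y + H·x̄ = [-8] + [9] = [1]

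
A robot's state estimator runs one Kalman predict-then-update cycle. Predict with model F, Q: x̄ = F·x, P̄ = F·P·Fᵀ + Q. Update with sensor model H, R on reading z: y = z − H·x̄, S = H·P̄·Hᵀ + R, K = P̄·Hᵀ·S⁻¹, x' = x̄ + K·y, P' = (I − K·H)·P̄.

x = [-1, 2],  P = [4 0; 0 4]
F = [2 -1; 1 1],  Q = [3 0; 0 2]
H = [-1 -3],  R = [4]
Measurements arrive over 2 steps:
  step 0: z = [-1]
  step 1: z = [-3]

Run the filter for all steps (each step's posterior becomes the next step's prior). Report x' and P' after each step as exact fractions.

step 0: x' = [-494/141, 209/141], P' = [2018/141 -626/141; -626/141 254/141]
step 1: x' = [32/429, 35/39], P' = [114814/14157 -2642/1287; -2642/1287 106/117]

step 0: x̄ = F·x = [-4, 1]
step 0: P̄ = F·P·Fᵀ + Q = [23 4; 4 10]
step 0: y = z − H·x̄ = [-2]
step 0: S = H·P̄·Hᵀ + R = [141]
step 0: K = P̄·Hᵀ·S⁻¹ = [-35/141; -34/141]
step 0: x' = x̄ + K·y = [-494/141, 209/141]
step 0: P' = (I − K·H)·P̄ = [2018/141 -626/141; -626/141 254/141]
step 1: x̄ = F·x = [-399/47, -95/47]
step 1: P̄ = F·P·Fᵀ + Q = [3751/47 1052/47; 1052/47 434/47]
step 1: y = z − H·x̄ = [-825/47]
step 1: S = H·P̄·Hᵀ + R = [14157/47]
step 1: K = P̄·Hᵀ·S⁻¹ = [-6907/14157; -214/1287]
step 1: x' = x̄ + K·y = [32/429, 35/39]
step 1: P' = (I − K·H)·P̄ = [114814/14157 -2642/1287; -2642/1287 106/117]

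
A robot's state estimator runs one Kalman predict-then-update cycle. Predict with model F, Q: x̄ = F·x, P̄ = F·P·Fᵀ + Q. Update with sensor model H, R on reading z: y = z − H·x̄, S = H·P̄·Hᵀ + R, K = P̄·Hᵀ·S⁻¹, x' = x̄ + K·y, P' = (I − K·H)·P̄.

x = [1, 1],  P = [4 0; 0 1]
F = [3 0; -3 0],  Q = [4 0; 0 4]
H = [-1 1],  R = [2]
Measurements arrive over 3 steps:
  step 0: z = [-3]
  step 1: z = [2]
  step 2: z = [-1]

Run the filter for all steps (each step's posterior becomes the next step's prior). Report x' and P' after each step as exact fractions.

step 0: x̄ = F·x = [3, -3]
step 0: P̄ = F·P·Fᵀ + Q = [40 -36; -36 40]
step 0: y = z − H·x̄ = [3]
step 0: S = H·P̄·Hᵀ + R = [154]
step 0: K = P̄·Hᵀ·S⁻¹ = [-38/77; 38/77]
step 0: x' = x̄ + K·y = [117/77, -117/77]
step 0: P' = (I − K·H)·P̄ = [192/77 116/77; 116/77 192/77]
step 1: x̄ = F·x = [351/77, -351/77]
step 1: P̄ = F·P·Fᵀ + Q = [2036/77 -1728/77; -1728/77 2036/77]
step 1: y = z − H·x̄ = [856/77]
step 1: S = H·P̄·Hᵀ + R = [7682/77]
step 1: K = P̄·Hᵀ·S⁻¹ = [-1882/3841; 1882/3841]
step 1: x' = x̄ + K·y = [-3413/3841, 3413/3841]
step 1: P' = (I − K·H)·P̄ = [9564/3841 5800/3841; 5800/3841 9564/3841]
step 2: x̄ = F·x = [-10239/3841, 10239/3841]
step 2: P̄ = F·P·Fᵀ + Q = [101440/3841 -86076/3841; -86076/3841 101440/3841]
step 2: y = z − H·x̄ = [-24319/3841]
step 2: S = H·P̄·Hᵀ + R = [382714/3841]
step 2: K = P̄·Hᵀ·S⁻¹ = [-93758/191357; 93758/191357]
step 2: x' = x̄ + K·y = [83519/191357, -83519/191357]
step 2: P' = (I − K·H)·P̄ = [476472/191357 288956/191357; 288956/191357 476472/191357]

step 0: x' = [117/77, -117/77], P' = [192/77 116/77; 116/77 192/77]
step 1: x' = [-3413/3841, 3413/3841], P' = [9564/3841 5800/3841; 5800/3841 9564/3841]
step 2: x' = [83519/191357, -83519/191357], P' = [476472/191357 288956/191357; 288956/191357 476472/191357]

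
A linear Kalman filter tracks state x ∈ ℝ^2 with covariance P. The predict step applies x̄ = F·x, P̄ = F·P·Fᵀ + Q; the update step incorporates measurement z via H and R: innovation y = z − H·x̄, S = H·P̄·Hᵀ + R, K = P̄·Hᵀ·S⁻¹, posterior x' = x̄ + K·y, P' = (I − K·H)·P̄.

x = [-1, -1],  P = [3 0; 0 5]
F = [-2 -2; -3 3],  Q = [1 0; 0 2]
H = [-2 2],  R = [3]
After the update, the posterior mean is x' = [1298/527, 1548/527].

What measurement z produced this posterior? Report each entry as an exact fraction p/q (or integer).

x̄ = F·x = [4, 0]
P̄ = F·P·Fᵀ + Q = [33 -12; -12 74]
S = H·P̄·Hᵀ + R = [527]
K = P̄·Hᵀ·S⁻¹ = [-90/527; 172/527]
x' − x̄ = [-810/527, 1548/527] = K·y
y = (KᵀK)⁻¹·Kᵀ·(x' − x̄) = [9]
z = y + H·x̄ = [9] + [-8] = [1]

z = [1]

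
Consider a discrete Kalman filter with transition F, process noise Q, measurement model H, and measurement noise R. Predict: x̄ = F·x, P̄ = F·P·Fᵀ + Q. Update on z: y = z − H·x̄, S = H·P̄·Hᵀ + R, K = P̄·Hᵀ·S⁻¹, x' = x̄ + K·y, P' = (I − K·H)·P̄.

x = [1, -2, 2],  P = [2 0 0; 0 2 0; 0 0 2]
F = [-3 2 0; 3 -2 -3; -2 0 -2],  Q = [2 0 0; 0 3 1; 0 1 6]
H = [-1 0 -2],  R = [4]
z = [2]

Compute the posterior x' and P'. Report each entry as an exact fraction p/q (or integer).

x̄ = F·x = [-7, 1, -6]
P̄ = F·P·Fᵀ + Q = [28 -26 12; -26 47 1; 12 1 22]
y = z − H·x̄ = [-17]
S = H·P̄·Hᵀ + R = [168]
K = P̄·Hᵀ·S⁻¹ = [-13/42; 1/7; -1/3]
x' = x̄ + K·y = [-73/42, -10/7, -1/3]
P' = (I − K·H)·P̄ = [250/21 -130/7 -16/3; -130/7 305/7 9; -16/3 9 10/3]

x' = [-73/42, -10/7, -1/3]
P' = [250/21 -130/7 -16/3; -130/7 305/7 9; -16/3 9 10/3]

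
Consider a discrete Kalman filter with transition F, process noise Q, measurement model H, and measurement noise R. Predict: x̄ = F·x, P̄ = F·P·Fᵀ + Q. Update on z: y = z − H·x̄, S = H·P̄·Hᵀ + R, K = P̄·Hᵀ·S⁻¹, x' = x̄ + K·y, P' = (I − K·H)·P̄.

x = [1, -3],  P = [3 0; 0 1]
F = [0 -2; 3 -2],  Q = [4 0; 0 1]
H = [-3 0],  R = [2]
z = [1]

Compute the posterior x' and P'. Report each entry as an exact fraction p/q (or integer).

x̄ = F·x = [6, 9]
P̄ = F·P·Fᵀ + Q = [8 4; 4 32]
y = z − H·x̄ = [19]
S = H·P̄·Hᵀ + R = [74]
K = P̄·Hᵀ·S⁻¹ = [-12/37; -6/37]
x' = x̄ + K·y = [-6/37, 219/37]
P' = (I − K·H)·P̄ = [8/37 4/37; 4/37 1112/37]

x' = [-6/37, 219/37]
P' = [8/37 4/37; 4/37 1112/37]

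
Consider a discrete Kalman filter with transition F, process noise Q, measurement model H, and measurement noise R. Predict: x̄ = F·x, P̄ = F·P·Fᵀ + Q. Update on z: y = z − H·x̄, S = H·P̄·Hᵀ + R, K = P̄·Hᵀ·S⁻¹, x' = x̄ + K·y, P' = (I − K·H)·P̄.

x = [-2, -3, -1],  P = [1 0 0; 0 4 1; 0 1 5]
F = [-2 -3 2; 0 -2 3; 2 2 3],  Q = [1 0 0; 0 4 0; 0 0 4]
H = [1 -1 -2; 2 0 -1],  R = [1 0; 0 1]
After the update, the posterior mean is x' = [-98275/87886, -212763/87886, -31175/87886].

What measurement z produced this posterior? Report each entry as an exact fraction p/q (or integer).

x̄ = F·x = [11, 3, -13]
P̄ = F·P·Fᵀ + Q = [49 41 -3; 41 53 29; -3 29 81]
S = H·P̄·Hᵀ + R = [473 222; 222 290]
K = P̄·Hᵀ·S⁻¹ = [-9181/43943 44665/87886; -16033/43943 40609/87886; -18473/43943 1917/87886]
x' − x̄ = [-1065021/87886, -476421/87886, 1111343/87886] = K·y
y = (KᵀK)⁻¹·Kᵀ·(x' − x̄) = [-32, -37]
z = y + H·x̄ = [-32, -37] + [34, 35] = [2, -2]

z = [2, -2]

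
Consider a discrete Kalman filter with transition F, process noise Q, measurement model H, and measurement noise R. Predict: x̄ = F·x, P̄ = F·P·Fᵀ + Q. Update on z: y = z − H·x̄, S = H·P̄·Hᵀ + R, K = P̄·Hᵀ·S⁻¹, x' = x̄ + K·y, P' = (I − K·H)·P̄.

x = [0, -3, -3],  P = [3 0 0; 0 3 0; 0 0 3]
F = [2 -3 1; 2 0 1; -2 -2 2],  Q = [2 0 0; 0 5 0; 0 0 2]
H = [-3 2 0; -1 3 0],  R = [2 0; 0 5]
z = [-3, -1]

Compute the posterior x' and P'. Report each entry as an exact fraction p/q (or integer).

x' = [31961/33853, -4539/33853, -151998/33853]
P' = [25330/33853 23730/33853 -3324/33853; 23730/33853 30985/33853 -9048/33853; -3324/33853 -9048/33853 948518/33853]

x̄ = F·x = [6, -3, 0]
P̄ = F·P·Fᵀ + Q = [44 15 12; 15 20 -6; 12 -6 38]
y = z − H·x̄ = [21, 14]
S = H·P̄·Hᵀ + R = [298 87; 87 139]
K = P̄·Hᵀ·S⁻¹ = [-14265/33853 9172/33853; -4610/33853 13845/33853; -4062/33853 -4764/33853]
x' = x̄ + K·y = [31961/33853, -4539/33853, -151998/33853]
P' = (I − K·H)·P̄ = [25330/33853 23730/33853 -3324/33853; 23730/33853 30985/33853 -9048/33853; -3324/33853 -9048/33853 948518/33853]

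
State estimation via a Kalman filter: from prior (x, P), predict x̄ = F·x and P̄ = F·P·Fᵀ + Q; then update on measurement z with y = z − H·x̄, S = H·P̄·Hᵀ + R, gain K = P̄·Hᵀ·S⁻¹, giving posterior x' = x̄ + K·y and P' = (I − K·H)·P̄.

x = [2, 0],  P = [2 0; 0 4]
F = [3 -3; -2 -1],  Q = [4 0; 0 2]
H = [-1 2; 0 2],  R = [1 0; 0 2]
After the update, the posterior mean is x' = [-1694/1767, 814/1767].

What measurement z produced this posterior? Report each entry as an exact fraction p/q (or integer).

z = [2, 1]

x̄ = F·x = [6, -4]
P̄ = F·P·Fᵀ + Q = [58 0; 0 14]
S = H·P̄·Hᵀ + R = [115 56; 56 58]
K = P̄·Hᵀ·S⁻¹ = [-1682/1767 1624/1767; 28/1767 826/1767]
x' − x̄ = [-12296/1767, 7882/1767] = K·y
y = (KᵀK)⁻¹·Kᵀ·(x' − x̄) = [16, 9]
z = y + H·x̄ = [16, 9] + [-14, -8] = [2, 1]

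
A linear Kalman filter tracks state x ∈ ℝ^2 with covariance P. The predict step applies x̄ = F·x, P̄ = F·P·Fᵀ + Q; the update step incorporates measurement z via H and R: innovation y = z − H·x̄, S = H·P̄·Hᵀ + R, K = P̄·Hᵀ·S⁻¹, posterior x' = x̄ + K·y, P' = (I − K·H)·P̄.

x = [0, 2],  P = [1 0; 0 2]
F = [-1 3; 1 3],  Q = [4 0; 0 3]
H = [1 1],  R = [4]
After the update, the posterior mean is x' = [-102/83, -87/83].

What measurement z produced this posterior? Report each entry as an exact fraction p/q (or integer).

x̄ = F·x = [6, 6]
P̄ = F·P·Fᵀ + Q = [23 17; 17 22]
S = H·P̄·Hᵀ + R = [83]
K = P̄·Hᵀ·S⁻¹ = [40/83; 39/83]
x' − x̄ = [-600/83, -585/83] = K·y
y = (KᵀK)⁻¹·Kᵀ·(x' − x̄) = [-15]
z = y + H·x̄ = [-15] + [12] = [-3]

z = [-3]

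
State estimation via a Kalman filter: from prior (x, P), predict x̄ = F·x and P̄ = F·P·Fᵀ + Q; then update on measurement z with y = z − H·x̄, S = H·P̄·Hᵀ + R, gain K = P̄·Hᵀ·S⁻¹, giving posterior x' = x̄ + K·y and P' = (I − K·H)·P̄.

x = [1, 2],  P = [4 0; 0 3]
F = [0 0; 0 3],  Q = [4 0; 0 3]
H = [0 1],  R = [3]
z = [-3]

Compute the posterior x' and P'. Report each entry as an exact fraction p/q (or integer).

x' = [0, -24/11]
P' = [4 0; 0 30/11]

x̄ = F·x = [0, 6]
P̄ = F·P·Fᵀ + Q = [4 0; 0 30]
y = z − H·x̄ = [-9]
S = H·P̄·Hᵀ + R = [33]
K = P̄·Hᵀ·S⁻¹ = [0; 10/11]
x' = x̄ + K·y = [0, -24/11]
P' = (I − K·H)·P̄ = [4 0; 0 30/11]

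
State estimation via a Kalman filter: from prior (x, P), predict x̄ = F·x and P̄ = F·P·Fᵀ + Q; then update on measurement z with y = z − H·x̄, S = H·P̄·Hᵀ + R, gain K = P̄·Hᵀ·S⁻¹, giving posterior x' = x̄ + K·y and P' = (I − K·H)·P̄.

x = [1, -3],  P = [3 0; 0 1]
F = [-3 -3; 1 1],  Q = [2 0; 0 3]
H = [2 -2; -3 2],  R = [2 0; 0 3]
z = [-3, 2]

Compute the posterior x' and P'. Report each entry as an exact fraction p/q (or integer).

x̄ = F·x = [6, -2]
P̄ = F·P·Fᵀ + Q = [38 -12; -12 7]
y = z − H·x̄ = [-19, 24]
S = H·P̄·Hᵀ + R = [278 -376; -376 517]
K = P̄·Hᵀ·S⁻¹ = [-2/25 -382/1175; -9/25 -194/1175]
x' = x̄ + K·y = [-332/1175, 1031/1175]
P' = (I − K·H)·P̄ = [1334/1175 1428/1175; 1428/1175 1851/1175]

x' = [-332/1175, 1031/1175]
P' = [1334/1175 1428/1175; 1428/1175 1851/1175]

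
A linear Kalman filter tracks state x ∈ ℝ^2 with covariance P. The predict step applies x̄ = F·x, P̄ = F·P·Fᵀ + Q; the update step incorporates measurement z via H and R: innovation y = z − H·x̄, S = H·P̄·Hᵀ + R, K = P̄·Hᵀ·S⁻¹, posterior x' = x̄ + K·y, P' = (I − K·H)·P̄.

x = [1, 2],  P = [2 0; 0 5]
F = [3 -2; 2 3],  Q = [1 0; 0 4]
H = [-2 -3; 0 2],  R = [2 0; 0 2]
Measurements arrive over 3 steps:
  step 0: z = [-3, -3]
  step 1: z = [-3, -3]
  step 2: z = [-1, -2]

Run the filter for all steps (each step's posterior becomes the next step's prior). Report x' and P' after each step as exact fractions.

step 0: x' = [89/25, -4411/3175], P' = [39/25 -18/25; -18/25 1542/3175]
step 1: x' = [2313983/606521, -2619692/1819563], P' = [2559668/1819563 -1142566/1819563; -1142566/1819563 260843/606521]
step 2: x' = [15891849923/6756177689, -7306757389/6756177689], P' = [9421008157/6756177689 -4202987634/6756177689; -4202987634/6756177689 2886885130/6756177689]

step 0: x̄ = F·x = [-1, 8]
step 0: P̄ = F·P·Fᵀ + Q = [39 -18; -18 57]
step 0: y = z − H·x̄ = [19, -19]
step 0: S = H·P̄·Hᵀ + R = [455 -270; -270 230]
step 0: K = P̄·Hᵀ·S⁻¹ = [-12/25 -18/25; -27/3175 1542/3175]
step 0: x' = x̄ + K·y = [89/25, -4411/3175]
step 0: P' = (I − K·H)·P̄ = [39/25 -18/25; -18/25 1542/3175]
step 1: x̄ = F·x = [42731/3175, 9373/3175]
step 1: P̄ = F·P·Fᵀ + Q = [81352/3175 9036/3175; 9036/3175 18958/3175]
step 1: y = z − H·x̄ = [104056/3175, -28271/3175]
step 1: S = H·P̄·Hᵀ + R = [610812/3175 -149892/3175; -149892/3175 82182/3175]
step 1: K = P̄·Hᵀ·S⁻¹ = [-845819/1819563 -1142566/1819563; -62455/3639126 260843/606521]
step 1: x' = x̄ + K·y = [2313983/606521, -2619692/1819563]
step 1: P' = (I − K·H)·P̄ = [2559668/1819563 -1142566/1819563; -1142566/1819563 260843/606521]
step 2: x̄ = F·x = [26065231/1819563, 2008274/606521]
step 2: P̄ = F·P·Fᵀ + Q = [13899161/606521 4950004/1819563; 4950004/1819563 10848893/1819563]
step 2: y = z − H·x̄ = [68385365/1819563, -5229590/606521]
step 2: S = H·P̄·Hᵀ + R = [109156381/606521 -84893374/1819563; -84893374/1819563 47034698/1819563]
step 2: K = P̄·Hᵀ·S⁻¹ = [-3116526706/6756177689 -4202987634/6756177689; -127340061/6756177689 2886885130/6756177689]
step 2: x' = x̄ + K·y = [15891849923/6756177689, -7306757389/6756177689]
step 2: P' = (I − K·H)·P̄ = [9421008157/6756177689 -4202987634/6756177689; -4202987634/6756177689 2886885130/6756177689]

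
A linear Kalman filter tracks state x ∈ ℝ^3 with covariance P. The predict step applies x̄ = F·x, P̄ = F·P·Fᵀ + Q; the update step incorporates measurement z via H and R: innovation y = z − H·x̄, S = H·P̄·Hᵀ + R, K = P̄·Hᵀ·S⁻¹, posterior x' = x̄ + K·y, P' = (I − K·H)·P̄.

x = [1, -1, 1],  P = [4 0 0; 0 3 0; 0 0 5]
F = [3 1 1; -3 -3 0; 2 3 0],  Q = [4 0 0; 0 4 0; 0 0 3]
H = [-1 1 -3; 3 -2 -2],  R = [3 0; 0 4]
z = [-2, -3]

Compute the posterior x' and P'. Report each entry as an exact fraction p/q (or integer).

x̄ = F·x = [3, 0, -1]
P̄ = F·P·Fᵀ + Q = [48 -45 33; -45 67 -51; 33 -51 46]
y = z − H·x̄ = [-2, -14]
S = H·P̄·Hᵀ + R = [1126 -662; -662 624]
K = P̄·Hᵀ·S⁻¹ = [-2148/66095 15516/66095; 27403/132190 -3153/66095; -6637/26438 -2423/26438]
x' = x̄ + K·y = [-14643/66095, 16739/66095, 10379/13219]
P' = (I − K·H)·P̄ = [153456/66095 186117/66095 2607/13219; 186117/66095 541833/132190 2913/13219; 2607/13219 2913/13219 6841/26438]

x' = [-14643/66095, 16739/66095, 10379/13219]
P' = [153456/66095 186117/66095 2607/13219; 186117/66095 541833/132190 2913/13219; 2607/13219 2913/13219 6841/26438]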